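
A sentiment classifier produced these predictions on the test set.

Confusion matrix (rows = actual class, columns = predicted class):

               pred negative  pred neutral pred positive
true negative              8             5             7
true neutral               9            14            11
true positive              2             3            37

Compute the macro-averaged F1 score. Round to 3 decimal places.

0.558

Per-class F1 score (2·TP/(2·TP+FP+FN)):
  negative: TP=8, FP=9+2=11, FN=5+7=12 → 16/39 = 0.4103
  neutral: TP=14, FP=5+3=8, FN=9+11=20 → 28/56 = 0.5000
  positive: TP=37, FP=7+11=18, FN=2+3=5 → 74/97 = 0.7629
Macro-F1 score = mean = (0.4103 + 0.5000 + 0.7629) / 3 = 0.558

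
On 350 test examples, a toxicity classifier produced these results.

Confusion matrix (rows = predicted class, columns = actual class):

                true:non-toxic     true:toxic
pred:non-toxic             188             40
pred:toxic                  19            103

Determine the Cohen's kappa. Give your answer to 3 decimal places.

0.643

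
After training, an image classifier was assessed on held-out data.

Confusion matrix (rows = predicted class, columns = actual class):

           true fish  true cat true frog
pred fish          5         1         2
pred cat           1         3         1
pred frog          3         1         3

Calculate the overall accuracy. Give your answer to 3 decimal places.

Accuracy = trace / total = (5+3+3=11) / 20 = 11/20 = 0.550

0.550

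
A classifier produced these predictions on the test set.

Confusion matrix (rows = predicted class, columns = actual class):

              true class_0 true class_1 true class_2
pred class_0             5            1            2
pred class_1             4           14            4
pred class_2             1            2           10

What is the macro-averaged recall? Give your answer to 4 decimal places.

0.6495

Per-class recall (TP/(TP+FN)):
  class_0: TP=5, FN=4+1=5 → 5/10 = 0.50000
  class_1: TP=14, FN=1+2=3 → 14/17 = 0.82353
  class_2: TP=10, FN=2+4=6 → 10/16 = 0.62500
Macro-recall = mean = (0.50000 + 0.82353 + 0.62500) / 3 = 0.6495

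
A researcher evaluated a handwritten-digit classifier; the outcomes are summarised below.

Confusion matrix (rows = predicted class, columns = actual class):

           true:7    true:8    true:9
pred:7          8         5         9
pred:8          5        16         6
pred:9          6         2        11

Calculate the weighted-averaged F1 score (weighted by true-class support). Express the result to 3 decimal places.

Per-class F1 score (2·TP/(2·TP+FP+FN)):
  7: TP=8, FP=5+9=14, FN=5+6=11 → 16/41 = 0.3902
  8: TP=16, FP=5+6=11, FN=5+2=7 → 32/50 = 0.6400
  9: TP=11, FP=6+2=8, FN=9+6=15 → 22/45 = 0.4889
Weighted-F1 score = Σ (supportᵢ/N)·F1 scoreᵢ with N=68: (19/68)·0.3902 + (23/68)·0.6400 + (26/68)·0.4889 = 0.512

0.512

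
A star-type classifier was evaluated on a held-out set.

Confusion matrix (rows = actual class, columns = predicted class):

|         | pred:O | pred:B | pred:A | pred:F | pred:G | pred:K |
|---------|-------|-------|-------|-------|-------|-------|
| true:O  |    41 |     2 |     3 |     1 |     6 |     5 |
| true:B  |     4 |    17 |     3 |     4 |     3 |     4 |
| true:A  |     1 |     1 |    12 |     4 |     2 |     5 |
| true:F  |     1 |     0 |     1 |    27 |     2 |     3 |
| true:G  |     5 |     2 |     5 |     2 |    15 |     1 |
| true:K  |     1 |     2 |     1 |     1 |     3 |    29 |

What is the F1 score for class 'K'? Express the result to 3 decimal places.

Take TP from the diagonal, FP from the rest of the 'K' prediction marginal, FN from the rest of the 'K' actual marginal.
F1 score = 2·TP/(2·TP+FP+FN).
K: TP=29, FP=5+4+5+3+1=18, FN=1+2+1+1+3=8 → 58/84 = 0.6905

0.690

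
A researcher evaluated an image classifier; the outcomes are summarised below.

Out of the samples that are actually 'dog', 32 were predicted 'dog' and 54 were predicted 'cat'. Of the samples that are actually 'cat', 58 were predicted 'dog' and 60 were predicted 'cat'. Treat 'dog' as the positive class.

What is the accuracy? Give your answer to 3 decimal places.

0.451

Accuracy = (TP+TN)/N = (32+60)/204 = 0.451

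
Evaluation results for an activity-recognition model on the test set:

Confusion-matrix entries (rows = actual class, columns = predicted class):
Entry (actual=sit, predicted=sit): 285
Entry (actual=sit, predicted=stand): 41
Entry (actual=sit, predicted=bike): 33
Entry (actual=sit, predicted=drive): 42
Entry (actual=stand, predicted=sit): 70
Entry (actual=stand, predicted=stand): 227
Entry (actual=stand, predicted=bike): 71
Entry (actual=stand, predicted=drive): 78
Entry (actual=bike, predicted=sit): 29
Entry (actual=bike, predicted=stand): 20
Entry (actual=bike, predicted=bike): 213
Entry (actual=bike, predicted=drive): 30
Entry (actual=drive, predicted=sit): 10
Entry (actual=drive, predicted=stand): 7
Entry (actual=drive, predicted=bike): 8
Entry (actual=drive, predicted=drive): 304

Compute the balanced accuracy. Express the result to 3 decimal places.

Balanced accuracy = mean of per-class recall.
  sit: recall = 285/401 = 0.7107
  stand: recall = 227/446 = 0.5090
  bike: recall = 213/292 = 0.7295
  drive: recall = 304/329 = 0.9240
Mean = (0.7107 + 0.5090 + 0.7295 + 0.9240) / 4 = 0.718

0.718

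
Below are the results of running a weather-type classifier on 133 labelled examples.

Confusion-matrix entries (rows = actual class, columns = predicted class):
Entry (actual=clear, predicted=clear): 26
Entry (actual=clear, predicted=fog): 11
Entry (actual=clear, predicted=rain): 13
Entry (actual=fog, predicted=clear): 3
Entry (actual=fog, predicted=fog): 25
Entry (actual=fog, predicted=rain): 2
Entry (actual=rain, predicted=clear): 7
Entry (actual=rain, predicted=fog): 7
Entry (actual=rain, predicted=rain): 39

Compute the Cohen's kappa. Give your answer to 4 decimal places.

0.5127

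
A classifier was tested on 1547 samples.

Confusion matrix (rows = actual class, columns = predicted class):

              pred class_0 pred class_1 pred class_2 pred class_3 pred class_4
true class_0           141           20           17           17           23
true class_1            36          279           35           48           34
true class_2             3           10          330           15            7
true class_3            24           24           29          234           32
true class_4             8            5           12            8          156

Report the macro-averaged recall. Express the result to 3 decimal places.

Per-class recall (TP/(TP+FN)):
  class_0: TP=141, FN=20+17+17+23=77 → 141/218 = 0.6468
  class_1: TP=279, FN=36+35+48+34=153 → 279/432 = 0.6458
  class_2: TP=330, FN=3+10+15+7=35 → 330/365 = 0.9041
  class_3: TP=234, FN=24+24+29+32=109 → 234/343 = 0.6822
  class_4: TP=156, FN=8+5+12+8=33 → 156/189 = 0.8254
Macro-recall = mean = (0.6468 + 0.6458 + 0.9041 + 0.6822 + 0.8254) / 5 = 0.741

0.741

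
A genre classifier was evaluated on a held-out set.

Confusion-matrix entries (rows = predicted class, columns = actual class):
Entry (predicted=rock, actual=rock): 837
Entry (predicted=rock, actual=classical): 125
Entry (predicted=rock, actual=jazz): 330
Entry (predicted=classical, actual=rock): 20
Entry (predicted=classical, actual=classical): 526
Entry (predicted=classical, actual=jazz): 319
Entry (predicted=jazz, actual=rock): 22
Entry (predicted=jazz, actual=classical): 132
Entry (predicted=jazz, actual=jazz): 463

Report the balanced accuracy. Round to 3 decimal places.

0.680

Balanced accuracy = mean of per-class recall.
  rock: recall = 837/879 = 0.9522
  classical: recall = 526/783 = 0.6718
  jazz: recall = 463/1112 = 0.4164
Mean = (0.9522 + 0.6718 + 0.4164) / 3 = 0.680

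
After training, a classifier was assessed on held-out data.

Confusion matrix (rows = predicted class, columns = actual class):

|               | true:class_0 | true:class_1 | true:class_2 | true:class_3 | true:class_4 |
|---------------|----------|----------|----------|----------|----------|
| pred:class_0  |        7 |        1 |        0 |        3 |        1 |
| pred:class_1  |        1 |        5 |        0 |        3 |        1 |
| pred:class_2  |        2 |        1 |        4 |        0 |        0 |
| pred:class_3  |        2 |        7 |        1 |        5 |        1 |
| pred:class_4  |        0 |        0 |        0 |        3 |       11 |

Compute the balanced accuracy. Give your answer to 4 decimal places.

0.5767

Balanced accuracy = mean of per-class recall.
  class_0: recall = 7/12 = 0.58333
  class_1: recall = 5/14 = 0.35714
  class_2: recall = 4/5 = 0.80000
  class_3: recall = 5/14 = 0.35714
  class_4: recall = 11/14 = 0.78571
Mean = (0.58333 + 0.35714 + 0.80000 + 0.35714 + 0.78571) / 5 = 0.5767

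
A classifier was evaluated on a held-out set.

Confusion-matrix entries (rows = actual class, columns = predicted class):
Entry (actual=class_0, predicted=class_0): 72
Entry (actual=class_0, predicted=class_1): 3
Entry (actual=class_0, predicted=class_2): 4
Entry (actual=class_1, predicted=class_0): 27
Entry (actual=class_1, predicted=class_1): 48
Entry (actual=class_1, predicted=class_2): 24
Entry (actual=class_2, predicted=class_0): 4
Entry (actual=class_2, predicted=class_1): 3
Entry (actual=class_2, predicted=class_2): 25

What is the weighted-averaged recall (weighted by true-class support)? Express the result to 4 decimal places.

0.6905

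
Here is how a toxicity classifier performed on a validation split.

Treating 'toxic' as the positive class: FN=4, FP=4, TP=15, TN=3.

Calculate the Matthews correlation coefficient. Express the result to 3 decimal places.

0.218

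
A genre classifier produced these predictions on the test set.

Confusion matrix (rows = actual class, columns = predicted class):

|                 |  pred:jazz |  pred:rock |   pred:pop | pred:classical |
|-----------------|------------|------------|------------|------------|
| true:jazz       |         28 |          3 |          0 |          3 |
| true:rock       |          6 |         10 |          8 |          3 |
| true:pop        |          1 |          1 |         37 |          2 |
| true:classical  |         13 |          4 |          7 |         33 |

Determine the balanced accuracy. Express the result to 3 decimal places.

Balanced accuracy = mean of per-class recall.
  jazz: recall = 28/34 = 0.8235
  rock: recall = 10/27 = 0.3704
  pop: recall = 37/41 = 0.9024
  classical: recall = 33/57 = 0.5789
Mean = (0.8235 + 0.3704 + 0.9024 + 0.5789) / 4 = 0.669

0.669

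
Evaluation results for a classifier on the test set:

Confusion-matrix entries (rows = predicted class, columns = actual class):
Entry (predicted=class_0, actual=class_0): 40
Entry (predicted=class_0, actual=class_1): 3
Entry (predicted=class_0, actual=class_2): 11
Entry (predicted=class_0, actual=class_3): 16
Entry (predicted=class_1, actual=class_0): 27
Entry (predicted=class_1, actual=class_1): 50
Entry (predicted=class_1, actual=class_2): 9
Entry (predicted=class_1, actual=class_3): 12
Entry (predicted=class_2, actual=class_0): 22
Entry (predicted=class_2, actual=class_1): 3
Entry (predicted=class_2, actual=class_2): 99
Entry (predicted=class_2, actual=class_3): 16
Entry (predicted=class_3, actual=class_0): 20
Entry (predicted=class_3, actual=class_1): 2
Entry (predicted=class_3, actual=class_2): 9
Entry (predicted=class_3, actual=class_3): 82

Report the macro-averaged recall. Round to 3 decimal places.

Per-class recall (TP/(TP+FN)):
  class_0: TP=40, FN=27+22+20=69 → 40/109 = 0.3670
  class_1: TP=50, FN=3+3+2=8 → 50/58 = 0.8621
  class_2: TP=99, FN=11+9+9=29 → 99/128 = 0.7734
  class_3: TP=82, FN=16+12+16=44 → 82/126 = 0.6508
Macro-recall = mean = (0.3670 + 0.8621 + 0.7734 + 0.6508) / 4 = 0.663

0.663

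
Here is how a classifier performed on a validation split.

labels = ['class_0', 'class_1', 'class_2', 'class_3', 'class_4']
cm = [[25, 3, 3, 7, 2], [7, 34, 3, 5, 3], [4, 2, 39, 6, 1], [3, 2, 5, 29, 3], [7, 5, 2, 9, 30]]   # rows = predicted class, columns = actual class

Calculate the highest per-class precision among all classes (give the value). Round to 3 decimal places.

0.750

Per-class precision (TP/(TP+FP)):
  class_0: TP=25, FP=3+3+7+2=15 → 25/40 = 0.6250
  class_1: TP=34, FP=7+3+5+3=18 → 34/52 = 0.6538
  class_2: TP=39, FP=4+2+6+1=13 → 39/52 = 0.7500
  class_3: TP=29, FP=3+2+5+3=13 → 29/42 = 0.6905
  class_4: TP=30, FP=7+5+2+9=23 → 30/53 = 0.5660
Highest is class 'class_2' with precision = 0.750.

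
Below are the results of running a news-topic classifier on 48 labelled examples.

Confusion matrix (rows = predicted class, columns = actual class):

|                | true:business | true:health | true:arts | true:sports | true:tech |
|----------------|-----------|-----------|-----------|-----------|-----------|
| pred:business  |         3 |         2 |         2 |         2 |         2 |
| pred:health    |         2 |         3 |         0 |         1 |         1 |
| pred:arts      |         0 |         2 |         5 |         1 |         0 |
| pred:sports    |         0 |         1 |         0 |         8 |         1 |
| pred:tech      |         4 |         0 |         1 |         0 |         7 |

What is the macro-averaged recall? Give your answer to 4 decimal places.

Per-class recall (TP/(TP+FN)):
  business: TP=3, FN=2+0+0+4=6 → 3/9 = 0.33333
  health: TP=3, FN=2+2+1+0=5 → 3/8 = 0.37500
  arts: TP=5, FN=2+0+0+1=3 → 5/8 = 0.62500
  sports: TP=8, FN=2+1+1+0=4 → 8/12 = 0.66667
  tech: TP=7, FN=2+1+0+1=4 → 7/11 = 0.63636
Macro-recall = mean = (0.33333 + 0.37500 + 0.62500 + 0.66667 + 0.63636) / 5 = 0.5273

0.5273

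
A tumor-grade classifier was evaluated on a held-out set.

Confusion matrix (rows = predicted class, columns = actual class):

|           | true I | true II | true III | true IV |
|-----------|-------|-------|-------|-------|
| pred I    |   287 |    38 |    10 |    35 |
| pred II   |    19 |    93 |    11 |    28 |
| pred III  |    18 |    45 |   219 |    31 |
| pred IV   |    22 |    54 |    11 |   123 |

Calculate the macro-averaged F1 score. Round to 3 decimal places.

0.661

Per-class F1 score (2·TP/(2·TP+FP+FN)):
  I: TP=287, FP=38+10+35=83, FN=19+18+22=59 → 574/716 = 0.8017
  II: TP=93, FP=19+11+28=58, FN=38+45+54=137 → 186/381 = 0.4882
  III: TP=219, FP=18+45+31=94, FN=10+11+11=32 → 438/564 = 0.7766
  IV: TP=123, FP=22+54+11=87, FN=35+28+31=94 → 246/427 = 0.5761
Macro-F1 score = mean = (0.8017 + 0.4882 + 0.7766 + 0.5761) / 4 = 0.661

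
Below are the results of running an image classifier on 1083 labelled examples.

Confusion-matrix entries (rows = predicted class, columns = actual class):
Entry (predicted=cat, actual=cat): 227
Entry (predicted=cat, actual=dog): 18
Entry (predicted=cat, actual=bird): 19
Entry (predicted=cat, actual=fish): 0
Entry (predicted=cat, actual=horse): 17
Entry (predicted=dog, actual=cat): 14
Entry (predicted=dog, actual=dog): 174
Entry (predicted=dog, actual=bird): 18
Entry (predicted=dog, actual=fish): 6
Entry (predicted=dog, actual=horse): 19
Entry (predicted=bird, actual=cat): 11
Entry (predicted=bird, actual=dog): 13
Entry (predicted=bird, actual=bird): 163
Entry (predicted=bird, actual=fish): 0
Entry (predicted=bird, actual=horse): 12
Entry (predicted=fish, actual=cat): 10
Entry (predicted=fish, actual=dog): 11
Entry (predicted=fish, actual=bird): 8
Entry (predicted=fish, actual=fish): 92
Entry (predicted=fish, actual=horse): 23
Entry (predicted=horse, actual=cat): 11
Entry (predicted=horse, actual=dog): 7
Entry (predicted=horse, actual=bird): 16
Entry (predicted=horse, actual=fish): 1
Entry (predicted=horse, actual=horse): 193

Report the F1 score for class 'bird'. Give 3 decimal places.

0.771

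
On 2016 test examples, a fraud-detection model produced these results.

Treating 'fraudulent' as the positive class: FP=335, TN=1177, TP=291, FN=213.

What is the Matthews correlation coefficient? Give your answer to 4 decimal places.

0.3330

MCC = (TP·TN − FP·FN) / √((TP+FP)(TP+FN)(TN+FP)(TN+FN))
Numerator = 291·1177 − 335·213 = 271152
Denominator = √(626·504·1512·1390) = √663088446720 = 814302.4295
MCC = 271152 / 814302.4295 = 0.3330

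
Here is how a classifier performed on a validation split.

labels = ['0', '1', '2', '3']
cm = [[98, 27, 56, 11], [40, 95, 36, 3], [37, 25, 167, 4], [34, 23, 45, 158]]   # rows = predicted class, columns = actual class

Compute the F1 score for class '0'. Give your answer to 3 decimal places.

0.489

One-vs-rest for '0': TP = diagonal; FP = other classes predicted '0'; FN = '0' predicted as other.
F1 score = 2·TP/(2·TP+FP+FN).
0: TP=98, FP=27+56+11=94, FN=40+37+34=111 → 196/401 = 0.4888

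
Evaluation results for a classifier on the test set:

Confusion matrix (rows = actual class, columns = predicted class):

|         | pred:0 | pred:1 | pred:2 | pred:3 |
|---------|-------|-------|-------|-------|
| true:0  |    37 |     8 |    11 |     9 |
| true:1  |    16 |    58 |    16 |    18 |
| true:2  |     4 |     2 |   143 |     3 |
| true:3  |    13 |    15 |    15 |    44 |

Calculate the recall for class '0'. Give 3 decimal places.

0.569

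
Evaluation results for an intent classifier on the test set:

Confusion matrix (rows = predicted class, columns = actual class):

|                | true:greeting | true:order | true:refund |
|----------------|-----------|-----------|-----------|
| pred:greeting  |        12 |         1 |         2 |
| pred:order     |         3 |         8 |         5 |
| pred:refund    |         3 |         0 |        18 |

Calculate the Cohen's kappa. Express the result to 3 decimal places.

Observed agreement pₒ = trace/N = 38/52 = 0.7308
Expected agreement pₑ = Σ (rowᵢ·colᵢ)/N² = (18·15 + 9·16 + 25·21)/52² = 0.3473
κ = (pₒ − pₑ)/(1 − pₑ) = (0.7308 − 0.3473)/(1 − 0.3473) = 0.588

0.588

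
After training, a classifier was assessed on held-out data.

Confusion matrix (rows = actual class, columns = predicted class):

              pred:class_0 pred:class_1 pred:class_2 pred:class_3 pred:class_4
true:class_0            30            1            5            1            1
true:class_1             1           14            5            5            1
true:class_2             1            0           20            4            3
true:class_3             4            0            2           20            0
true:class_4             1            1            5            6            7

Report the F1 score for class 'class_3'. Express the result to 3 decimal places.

0.645

One-vs-rest for 'class_3': TP = diagonal; FP = other classes predicted 'class_3'; FN = 'class_3' predicted as other.
F1 score = 2·TP/(2·TP+FP+FN).
class_3: TP=20, FP=1+5+4+6=16, FN=4+0+2+0=6 → 40/62 = 0.6452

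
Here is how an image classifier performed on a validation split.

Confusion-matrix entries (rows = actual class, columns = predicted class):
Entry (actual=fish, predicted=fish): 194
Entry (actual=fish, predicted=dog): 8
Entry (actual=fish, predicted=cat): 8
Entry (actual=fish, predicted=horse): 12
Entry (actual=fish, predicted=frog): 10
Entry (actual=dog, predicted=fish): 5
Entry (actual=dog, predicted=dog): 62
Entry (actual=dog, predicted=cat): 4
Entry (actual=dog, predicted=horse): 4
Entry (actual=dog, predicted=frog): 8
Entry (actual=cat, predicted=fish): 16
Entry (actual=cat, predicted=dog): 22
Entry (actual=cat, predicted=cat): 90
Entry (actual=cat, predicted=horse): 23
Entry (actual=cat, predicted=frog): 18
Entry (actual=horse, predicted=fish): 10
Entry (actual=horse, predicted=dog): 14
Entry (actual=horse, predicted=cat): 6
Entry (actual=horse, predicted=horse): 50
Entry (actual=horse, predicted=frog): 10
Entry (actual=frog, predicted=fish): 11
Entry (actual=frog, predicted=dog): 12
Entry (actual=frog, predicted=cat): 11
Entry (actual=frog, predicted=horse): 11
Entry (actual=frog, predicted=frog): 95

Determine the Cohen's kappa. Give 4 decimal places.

Observed agreement pₒ = trace/N = 491/714 = 0.68768
Expected agreement pₑ = Σ (rowᵢ·colᵢ)/N² = (232·236 + 83·118 + 169·119 + 90·100 + 140·141)/714² = 0.22244
κ = (pₒ − pₑ)/(1 − pₑ) = (0.68768 − 0.22244)/(1 − 0.22244) = 0.5983

0.5983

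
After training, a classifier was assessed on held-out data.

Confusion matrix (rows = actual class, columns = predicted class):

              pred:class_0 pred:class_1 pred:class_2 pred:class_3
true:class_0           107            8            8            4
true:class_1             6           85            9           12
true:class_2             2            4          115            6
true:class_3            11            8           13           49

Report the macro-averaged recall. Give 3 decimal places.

Per-class recall (TP/(TP+FN)):
  class_0: TP=107, FN=8+8+4=20 → 107/127 = 0.8425
  class_1: TP=85, FN=6+9+12=27 → 85/112 = 0.7589
  class_2: TP=115, FN=2+4+6=12 → 115/127 = 0.9055
  class_3: TP=49, FN=11+8+13=32 → 49/81 = 0.6049
Macro-recall = mean = (0.8425 + 0.7589 + 0.9055 + 0.6049) / 4 = 0.778

0.778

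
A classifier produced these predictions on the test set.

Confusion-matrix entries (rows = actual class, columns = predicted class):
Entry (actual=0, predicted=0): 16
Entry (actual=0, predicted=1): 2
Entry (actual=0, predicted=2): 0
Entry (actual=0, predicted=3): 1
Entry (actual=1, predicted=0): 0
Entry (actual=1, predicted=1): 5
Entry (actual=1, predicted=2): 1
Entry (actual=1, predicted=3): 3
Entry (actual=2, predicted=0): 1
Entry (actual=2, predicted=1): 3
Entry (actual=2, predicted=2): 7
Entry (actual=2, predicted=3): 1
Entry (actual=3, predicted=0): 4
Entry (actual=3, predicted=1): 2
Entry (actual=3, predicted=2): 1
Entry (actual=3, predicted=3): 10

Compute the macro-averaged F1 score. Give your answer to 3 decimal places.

Per-class F1 score (2·TP/(2·TP+FP+FN)):
  0: TP=16, FP=0+1+4=5, FN=2+0+1=3 → 32/40 = 0.8000
  1: TP=5, FP=2+3+2=7, FN=0+1+3=4 → 10/21 = 0.4762
  2: TP=7, FP=0+1+1=2, FN=1+3+1=5 → 14/21 = 0.6667
  3: TP=10, FP=1+3+1=5, FN=4+2+1=7 → 20/32 = 0.6250
Macro-F1 score = mean = (0.8000 + 0.4762 + 0.6667 + 0.6250) / 4 = 0.642

0.642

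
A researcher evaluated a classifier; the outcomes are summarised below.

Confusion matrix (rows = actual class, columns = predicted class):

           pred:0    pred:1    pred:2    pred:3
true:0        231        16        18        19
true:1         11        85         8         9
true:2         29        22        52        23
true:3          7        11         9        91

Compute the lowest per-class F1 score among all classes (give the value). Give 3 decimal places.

0.488

Per-class F1 score (2·TP/(2·TP+FP+FN)):
  0: TP=231, FP=11+29+7=47, FN=16+18+19=53 → 462/562 = 0.8221
  1: TP=85, FP=16+22+11=49, FN=11+8+9=28 → 170/247 = 0.6883
  2: TP=52, FP=18+8+9=35, FN=29+22+23=74 → 104/213 = 0.4883
  3: TP=91, FP=19+9+23=51, FN=7+11+9=27 → 182/260 = 0.7000
Lowest is class '2' with F1 score = 0.488.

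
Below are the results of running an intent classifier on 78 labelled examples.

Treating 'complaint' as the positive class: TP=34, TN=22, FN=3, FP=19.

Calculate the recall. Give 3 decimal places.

0.919

Recall = TP/(TP+FN) = 34/(34+3) = 34/37 = 0.919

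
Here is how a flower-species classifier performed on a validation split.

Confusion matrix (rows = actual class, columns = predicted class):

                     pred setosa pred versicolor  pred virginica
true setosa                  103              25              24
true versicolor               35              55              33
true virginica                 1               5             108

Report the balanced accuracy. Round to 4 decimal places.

0.6907

Balanced accuracy = mean of per-class recall.
  setosa: recall = 103/152 = 0.67763
  versicolor: recall = 55/123 = 0.44715
  virginica: recall = 108/114 = 0.94737
Mean = (0.67763 + 0.44715 + 0.94737) / 3 = 0.6907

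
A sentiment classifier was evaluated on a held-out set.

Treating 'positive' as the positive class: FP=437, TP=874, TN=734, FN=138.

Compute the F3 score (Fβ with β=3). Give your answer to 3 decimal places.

0.839

Fβ = (1+β²)·TP / ((1+β²)·TP + β²·FN + FP), with β²=9
= 10·874 / (10·874 + 9·138 + 437) = 0.839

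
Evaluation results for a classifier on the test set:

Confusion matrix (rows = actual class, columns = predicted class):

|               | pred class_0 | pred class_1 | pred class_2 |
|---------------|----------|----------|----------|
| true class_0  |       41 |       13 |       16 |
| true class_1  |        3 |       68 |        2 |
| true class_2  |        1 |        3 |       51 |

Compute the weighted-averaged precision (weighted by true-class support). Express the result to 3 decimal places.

0.826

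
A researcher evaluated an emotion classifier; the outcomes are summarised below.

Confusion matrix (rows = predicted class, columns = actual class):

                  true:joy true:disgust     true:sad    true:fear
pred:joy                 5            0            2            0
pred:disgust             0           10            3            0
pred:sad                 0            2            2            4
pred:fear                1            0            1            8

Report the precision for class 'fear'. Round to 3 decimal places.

0.800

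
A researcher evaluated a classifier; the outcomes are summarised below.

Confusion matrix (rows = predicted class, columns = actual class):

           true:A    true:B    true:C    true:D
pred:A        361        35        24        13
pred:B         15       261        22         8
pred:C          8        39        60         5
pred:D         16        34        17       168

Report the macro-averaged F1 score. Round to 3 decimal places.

Per-class F1 score (2·TP/(2·TP+FP+FN)):
  A: TP=361, FP=35+24+13=72, FN=15+8+16=39 → 722/833 = 0.8667
  B: TP=261, FP=15+22+8=45, FN=35+39+34=108 → 522/675 = 0.7733
  C: TP=60, FP=8+39+5=52, FN=24+22+17=63 → 120/235 = 0.5106
  D: TP=168, FP=16+34+17=67, FN=13+8+5=26 → 336/429 = 0.7832
Macro-F1 score = mean = (0.8667 + 0.7733 + 0.5106 + 0.7832) / 4 = 0.733

0.733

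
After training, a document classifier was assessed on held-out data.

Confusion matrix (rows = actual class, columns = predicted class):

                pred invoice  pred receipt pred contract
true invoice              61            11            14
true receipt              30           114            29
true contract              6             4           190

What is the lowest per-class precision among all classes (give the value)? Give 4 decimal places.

Per-class precision (TP/(TP+FP)):
  invoice: TP=61, FP=30+6=36 → 61/97 = 0.62887
  receipt: TP=114, FP=11+4=15 → 114/129 = 0.88372
  contract: TP=190, FP=14+29=43 → 190/233 = 0.81545
Lowest is class 'invoice' with precision = 0.6289.

0.6289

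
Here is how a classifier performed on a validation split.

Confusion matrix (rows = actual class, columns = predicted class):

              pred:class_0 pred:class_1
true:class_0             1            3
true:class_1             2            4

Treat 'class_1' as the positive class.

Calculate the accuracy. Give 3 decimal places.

0.500

Accuracy = (TP+TN)/N = (4+1)/10 = 0.500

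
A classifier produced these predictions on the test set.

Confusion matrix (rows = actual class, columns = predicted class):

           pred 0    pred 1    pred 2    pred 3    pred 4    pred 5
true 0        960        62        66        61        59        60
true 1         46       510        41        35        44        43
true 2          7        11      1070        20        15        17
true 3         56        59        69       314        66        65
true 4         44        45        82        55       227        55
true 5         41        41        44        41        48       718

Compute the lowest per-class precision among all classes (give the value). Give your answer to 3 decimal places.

0.495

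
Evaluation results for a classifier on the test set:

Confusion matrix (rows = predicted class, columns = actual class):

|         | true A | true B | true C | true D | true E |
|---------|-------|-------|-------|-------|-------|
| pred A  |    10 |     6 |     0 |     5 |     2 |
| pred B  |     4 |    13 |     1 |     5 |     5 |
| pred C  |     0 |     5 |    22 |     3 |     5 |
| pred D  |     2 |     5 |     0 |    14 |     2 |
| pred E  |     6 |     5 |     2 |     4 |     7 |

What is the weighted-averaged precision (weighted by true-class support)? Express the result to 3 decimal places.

Per-class precision (TP/(TP+FP)):
  A: TP=10, FP=6+0+5+2=13 → 10/23 = 0.4348
  B: TP=13, FP=4+1+5+5=15 → 13/28 = 0.4643
  C: TP=22, FP=0+5+3+5=13 → 22/35 = 0.6286
  D: TP=14, FP=2+5+0+2=9 → 14/23 = 0.6087
  E: TP=7, FP=6+5+2+4=17 → 7/24 = 0.2917
Weighted-precision = Σ (supportᵢ/N)·precisionᵢ with N=133: (22/133)·0.4348 + (34/133)·0.4643 + (25/133)·0.6286 + (31/133)·0.6087 + (21/133)·0.2917 = 0.497

0.497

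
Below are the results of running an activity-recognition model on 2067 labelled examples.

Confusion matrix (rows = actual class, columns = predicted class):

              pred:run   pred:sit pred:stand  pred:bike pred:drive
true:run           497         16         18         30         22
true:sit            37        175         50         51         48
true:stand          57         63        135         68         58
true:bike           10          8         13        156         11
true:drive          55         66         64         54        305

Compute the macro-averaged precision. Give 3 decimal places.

0.579

Per-class precision (TP/(TP+FP)):
  run: TP=497, FP=37+57+10+55=159 → 497/656 = 0.7576
  sit: TP=175, FP=16+63+8+66=153 → 175/328 = 0.5335
  stand: TP=135, FP=18+50+13+64=145 → 135/280 = 0.4821
  bike: TP=156, FP=30+51+68+54=203 → 156/359 = 0.4345
  drive: TP=305, FP=22+48+58+11=139 → 305/444 = 0.6869
Macro-precision = mean = (0.7576 + 0.5335 + 0.4821 + 0.4345 + 0.6869) / 5 = 0.579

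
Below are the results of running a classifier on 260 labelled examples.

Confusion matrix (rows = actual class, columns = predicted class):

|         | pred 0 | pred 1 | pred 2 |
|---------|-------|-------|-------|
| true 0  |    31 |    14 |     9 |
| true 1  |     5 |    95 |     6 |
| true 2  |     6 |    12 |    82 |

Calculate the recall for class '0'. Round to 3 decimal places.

0.574

One-vs-rest for '0': TP = diagonal; FP = other classes predicted '0'; FN = '0' predicted as other.
recall = TP/(TP+FN).
0: TP=31, FN=14+9=23 → 31/54 = 0.5741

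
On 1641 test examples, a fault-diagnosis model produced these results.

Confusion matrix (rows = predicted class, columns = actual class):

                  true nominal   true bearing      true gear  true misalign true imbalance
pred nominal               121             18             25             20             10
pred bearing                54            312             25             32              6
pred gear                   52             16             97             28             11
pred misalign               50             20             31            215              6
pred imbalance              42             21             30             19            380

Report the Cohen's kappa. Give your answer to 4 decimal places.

0.6003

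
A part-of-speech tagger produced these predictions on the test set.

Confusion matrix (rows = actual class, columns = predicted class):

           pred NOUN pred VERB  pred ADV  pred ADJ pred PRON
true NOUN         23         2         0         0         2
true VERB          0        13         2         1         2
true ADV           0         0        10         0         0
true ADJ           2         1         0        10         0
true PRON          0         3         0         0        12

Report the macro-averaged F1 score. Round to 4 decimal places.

Per-class F1 score (2·TP/(2·TP+FP+FN)):
  NOUN: TP=23, FP=0+0+2+0=2, FN=2+0+0+2=4 → 46/52 = 0.88462
  VERB: TP=13, FP=2+0+1+3=6, FN=0+2+1+2=5 → 26/37 = 0.70270
  ADV: TP=10, FP=0+2+0+0=2, FN=0+0+0+0=0 → 20/22 = 0.90909
  ADJ: TP=10, FP=0+1+0+0=1, FN=2+1+0+0=3 → 20/24 = 0.83333
  PRON: TP=12, FP=2+2+0+0=4, FN=0+3+0+0=3 → 24/31 = 0.77419
Macro-F1 score = mean = (0.88462 + 0.70270 + 0.90909 + 0.83333 + 0.77419) / 5 = 0.8208

0.8208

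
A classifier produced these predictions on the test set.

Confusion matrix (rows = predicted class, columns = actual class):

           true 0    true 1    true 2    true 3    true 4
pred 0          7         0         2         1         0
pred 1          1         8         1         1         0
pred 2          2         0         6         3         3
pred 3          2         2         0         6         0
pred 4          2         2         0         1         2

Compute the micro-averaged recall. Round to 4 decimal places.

0.5577

Micro-averaging pools counts across classes: ΣTP=29, ΣFP=23, ΣFN=23.
Micro-recall = TP/(TP+FN) on pooled counts = 0.5577 (equals overall accuracy in single-label multiclass).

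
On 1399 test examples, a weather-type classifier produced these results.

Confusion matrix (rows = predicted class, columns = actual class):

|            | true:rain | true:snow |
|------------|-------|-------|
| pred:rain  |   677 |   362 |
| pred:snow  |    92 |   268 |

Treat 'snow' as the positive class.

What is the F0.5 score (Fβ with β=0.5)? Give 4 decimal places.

0.6473

Fβ = (1+β²)·TP / ((1+β²)·TP + β²·FN + FP), with β²=1/4
= 1.25·268 / (1.25·268 + 0.25·362 + 92) = 0.6473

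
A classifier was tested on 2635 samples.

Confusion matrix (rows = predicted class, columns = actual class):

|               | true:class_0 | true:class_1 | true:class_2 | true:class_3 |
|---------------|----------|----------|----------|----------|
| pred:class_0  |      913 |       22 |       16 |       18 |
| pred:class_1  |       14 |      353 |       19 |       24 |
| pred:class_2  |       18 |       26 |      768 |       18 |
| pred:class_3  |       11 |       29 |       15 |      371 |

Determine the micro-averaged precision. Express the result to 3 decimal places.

0.913

Micro-averaging pools counts across classes: ΣTP=2405, ΣFP=230, ΣFN=230.
Micro-precision = TP/(TP+FP) on pooled counts = 0.913 (equals overall accuracy in single-label multiclass).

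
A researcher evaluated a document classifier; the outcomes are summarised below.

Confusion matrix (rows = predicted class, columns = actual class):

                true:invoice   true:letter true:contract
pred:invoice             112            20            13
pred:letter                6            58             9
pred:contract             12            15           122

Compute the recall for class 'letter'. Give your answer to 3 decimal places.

0.624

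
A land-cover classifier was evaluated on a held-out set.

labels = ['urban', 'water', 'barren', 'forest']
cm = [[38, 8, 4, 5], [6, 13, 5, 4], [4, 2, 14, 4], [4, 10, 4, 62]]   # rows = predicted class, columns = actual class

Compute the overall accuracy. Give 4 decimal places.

Accuracy = trace / total = (38+13+14+62=127) / 187 = 127/187 = 0.6791

0.6791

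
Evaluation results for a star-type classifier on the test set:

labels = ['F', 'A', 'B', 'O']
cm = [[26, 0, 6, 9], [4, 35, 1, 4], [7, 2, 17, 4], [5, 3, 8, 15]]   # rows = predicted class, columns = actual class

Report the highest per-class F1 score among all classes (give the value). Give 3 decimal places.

0.833

Per-class F1 score (2·TP/(2·TP+FP+FN)):
  F: TP=26, FP=0+6+9=15, FN=4+7+5=16 → 52/83 = 0.6265
  A: TP=35, FP=4+1+4=9, FN=0+2+3=5 → 70/84 = 0.8333
  B: TP=17, FP=7+2+4=13, FN=6+1+8=15 → 34/62 = 0.5484
  O: TP=15, FP=5+3+8=16, FN=9+4+4=17 → 30/63 = 0.4762
Highest is class 'A' with F1 score = 0.833.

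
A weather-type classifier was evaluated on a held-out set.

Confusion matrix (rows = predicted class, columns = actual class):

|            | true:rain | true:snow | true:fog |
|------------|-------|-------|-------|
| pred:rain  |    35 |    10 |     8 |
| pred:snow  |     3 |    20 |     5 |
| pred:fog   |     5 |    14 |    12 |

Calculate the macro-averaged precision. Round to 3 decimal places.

Per-class precision (TP/(TP+FP)):
  rain: TP=35, FP=10+8=18 → 35/53 = 0.6604
  snow: TP=20, FP=3+5=8 → 20/28 = 0.7143
  fog: TP=12, FP=5+14=19 → 12/31 = 0.3871
Macro-precision = mean = (0.6604 + 0.7143 + 0.3871) / 3 = 0.587

0.587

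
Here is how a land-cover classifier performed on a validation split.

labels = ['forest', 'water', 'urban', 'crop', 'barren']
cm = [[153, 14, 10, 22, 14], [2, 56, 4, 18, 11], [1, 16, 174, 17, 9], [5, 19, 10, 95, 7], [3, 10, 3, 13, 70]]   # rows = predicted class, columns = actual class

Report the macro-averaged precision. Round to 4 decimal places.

0.7082

Per-class precision (TP/(TP+FP)):
  forest: TP=153, FP=14+10+22+14=60 → 153/213 = 0.71831
  water: TP=56, FP=2+4+18+11=35 → 56/91 = 0.61538
  urban: TP=174, FP=1+16+17+9=43 → 174/217 = 0.80184
  crop: TP=95, FP=5+19+10+7=41 → 95/136 = 0.69853
  barren: TP=70, FP=3+10+3+13=29 → 70/99 = 0.70707
Macro-precision = mean = (0.71831 + 0.61538 + 0.80184 + 0.69853 + 0.70707) / 5 = 0.7082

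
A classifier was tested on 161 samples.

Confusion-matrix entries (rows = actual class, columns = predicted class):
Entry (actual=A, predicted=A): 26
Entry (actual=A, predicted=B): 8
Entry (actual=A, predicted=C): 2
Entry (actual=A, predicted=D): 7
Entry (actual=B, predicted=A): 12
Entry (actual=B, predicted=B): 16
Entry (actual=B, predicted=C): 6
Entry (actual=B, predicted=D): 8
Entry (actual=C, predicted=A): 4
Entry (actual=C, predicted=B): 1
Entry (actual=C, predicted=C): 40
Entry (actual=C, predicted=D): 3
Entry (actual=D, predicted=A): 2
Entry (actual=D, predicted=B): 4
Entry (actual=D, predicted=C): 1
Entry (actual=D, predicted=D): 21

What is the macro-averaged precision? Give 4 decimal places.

0.6244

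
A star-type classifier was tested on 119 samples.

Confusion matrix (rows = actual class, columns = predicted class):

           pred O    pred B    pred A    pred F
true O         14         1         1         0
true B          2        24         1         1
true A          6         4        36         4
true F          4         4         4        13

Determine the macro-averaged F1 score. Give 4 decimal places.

Per-class F1 score (2·TP/(2·TP+FP+FN)):
  O: TP=14, FP=2+6+4=12, FN=1+1+0=2 → 28/42 = 0.66667
  B: TP=24, FP=1+4+4=9, FN=2+1+1=4 → 48/61 = 0.78689
  A: TP=36, FP=1+1+4=6, FN=6+4+4=14 → 72/92 = 0.78261
  F: TP=13, FP=0+1+4=5, FN=4+4+4=12 → 26/43 = 0.60465
Macro-F1 score = mean = (0.66667 + 0.78689 + 0.78261 + 0.60465) / 4 = 0.7102

0.7102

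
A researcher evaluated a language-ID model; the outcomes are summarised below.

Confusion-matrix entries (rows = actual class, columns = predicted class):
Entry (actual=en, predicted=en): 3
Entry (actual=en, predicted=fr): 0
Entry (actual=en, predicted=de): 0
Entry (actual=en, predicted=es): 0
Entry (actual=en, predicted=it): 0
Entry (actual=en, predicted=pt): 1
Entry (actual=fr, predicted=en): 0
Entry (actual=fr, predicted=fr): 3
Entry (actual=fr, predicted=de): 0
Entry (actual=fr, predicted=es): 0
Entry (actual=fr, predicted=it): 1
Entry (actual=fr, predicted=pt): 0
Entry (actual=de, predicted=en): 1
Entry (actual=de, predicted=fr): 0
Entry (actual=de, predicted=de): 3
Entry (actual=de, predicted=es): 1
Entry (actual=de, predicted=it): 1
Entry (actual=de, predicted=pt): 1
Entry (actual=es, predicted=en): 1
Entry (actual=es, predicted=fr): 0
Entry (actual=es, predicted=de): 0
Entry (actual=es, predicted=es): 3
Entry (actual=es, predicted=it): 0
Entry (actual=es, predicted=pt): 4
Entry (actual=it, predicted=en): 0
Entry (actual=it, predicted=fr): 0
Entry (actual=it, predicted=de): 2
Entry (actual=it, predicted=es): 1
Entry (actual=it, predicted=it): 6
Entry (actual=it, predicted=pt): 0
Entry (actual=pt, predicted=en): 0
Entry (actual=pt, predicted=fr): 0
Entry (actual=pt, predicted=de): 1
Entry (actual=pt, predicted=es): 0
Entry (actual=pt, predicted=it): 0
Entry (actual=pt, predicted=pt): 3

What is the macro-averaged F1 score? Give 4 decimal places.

0.6024

Per-class F1 score (2·TP/(2·TP+FP+FN)):
  en: TP=3, FP=0+1+1+0+0=2, FN=0+0+0+0+1=1 → 6/9 = 0.66667
  fr: TP=3, FP=0+0+0+0+0=0, FN=0+0+0+1+0=1 → 6/7 = 0.85714
  de: TP=3, FP=0+0+0+2+1=3, FN=1+0+1+1+1=4 → 6/13 = 0.46154
  es: TP=3, FP=0+0+1+1+0=2, FN=1+0+0+0+4=5 → 6/13 = 0.46154
  it: TP=6, FP=0+1+1+0+0=2, FN=0+0+2+1+0=3 → 12/17 = 0.70588
  pt: TP=3, FP=1+0+1+4+0=6, FN=0+0+1+0+0=1 → 6/13 = 0.46154
Macro-F1 score = mean = (0.66667 + 0.85714 + 0.46154 + 0.46154 + 0.70588 + 0.46154) / 6 = 0.6024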